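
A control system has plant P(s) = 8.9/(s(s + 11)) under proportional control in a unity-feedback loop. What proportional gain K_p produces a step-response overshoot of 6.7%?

From %OS = 100·exp(−πζ/√(1−ζ²)) = 6.7%, ζ = −ln(0.067)/√(π²+ln²(0.067)) = 0.6522.
Characteristic equation s² + 11s + 8.9K_p = 0 gives ζ = 11/(2√(8.9K_p)).
Setting ζ = 0.6522: √(8.9K_p) = 11/(2·0.6522) = 8.433, so K_p = 71.11/8.9 = 7.99.

K_p = 7.99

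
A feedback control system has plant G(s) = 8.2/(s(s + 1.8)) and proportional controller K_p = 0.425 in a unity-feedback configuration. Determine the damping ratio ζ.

With unity feedback the closed-loop characteristic equation is s² + 1.8s + 0.425·8.2 = s² + 1.8s + 3.485 = 0.
Matching s² + 2ζω_n s + ω_n²: ω_n = √3.485 = 1.867 rad/s and 2ζω_n = 1.8, so ζ = 1.8/(2·1.867) = 0.482.

ζ = 0.482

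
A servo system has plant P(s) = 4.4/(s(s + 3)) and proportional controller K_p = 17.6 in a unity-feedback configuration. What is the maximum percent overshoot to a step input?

58.1%

Closed-loop characteristic equation: s² + 3s + 77.44 = 0, so ω_n = 8.8 rad/s and ζ = 3/(2·8.8) = 0.1705.
%OS = 100·exp(−πζ/√(1−ζ²)) = 100·exp(−π·0.1705/√0.9709) = 58.1%.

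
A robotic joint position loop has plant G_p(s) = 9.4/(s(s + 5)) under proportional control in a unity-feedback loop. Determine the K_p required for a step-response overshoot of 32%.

K_p = 5.72

From %OS = 100·exp(−πζ/√(1−ζ²)) = 32%, ζ = −ln(0.32)/√(π²+ln²(0.32)) = 0.341.
Characteristic equation s² + 5s + 9.4K_p = 0 gives ζ = 5/(2√(9.4K_p)).
Setting ζ = 0.341: √(9.4K_p) = 5/(2·0.341) = 7.332, so K_p = 53.76/9.4 = 5.72.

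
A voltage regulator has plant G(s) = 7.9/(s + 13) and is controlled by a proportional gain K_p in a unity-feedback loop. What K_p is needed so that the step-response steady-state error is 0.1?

K_p = 14.8

The loop is type 0, so e_ss(step) = 1/(1 + K_pos) with K_pos = K_p·G(0).
G(0) = 0.6077. Require 1/(1 + K_p·0.6077) = 0.1, so 1 + 0.6077·K_p = 10.
K_p = (10 − 1)/0.6077 = 14.8.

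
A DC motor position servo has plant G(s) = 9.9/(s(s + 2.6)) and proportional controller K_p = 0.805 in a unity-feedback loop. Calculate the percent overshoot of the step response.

19.6%

The closed-loop denominator s² + 2.6s + 7.97 gives ω_n = √7.97 = 2.823 and ζ = 2.6/(2ω_n) = 0.4605.
%OS = 100·exp(−πζ/√(1−ζ²)) = 100·exp(−π·0.4605/√0.7879) = 19.6%.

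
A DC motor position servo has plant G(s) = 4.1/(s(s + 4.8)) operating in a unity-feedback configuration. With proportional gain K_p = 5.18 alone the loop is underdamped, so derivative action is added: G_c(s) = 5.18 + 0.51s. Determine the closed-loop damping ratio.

ζ = 0.748

Forward path: (5.18 + 0.51s)·4.1/(s(s+4.8)). The closed-loop characteristic equation is s² + (4.8 + 4.1·0.51)s + 4.1·5.18 = 0.
That is s² + 6.891s + 21.24 = 0, so ω_n = 4.608 rad/s and ζ = 6.891/(2·4.608) = 0.7476.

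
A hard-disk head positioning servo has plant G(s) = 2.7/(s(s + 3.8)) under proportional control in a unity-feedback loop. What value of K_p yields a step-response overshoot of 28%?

K_p = 9.48

From %OS = 100·exp(−πζ/√(1−ζ²)) = 28%, ζ = −ln(0.28)/√(π²+ln²(0.28)) = 0.3755.
Characteristic equation s² + 3.8s + 2.7K_p = 0 gives ζ = 3.8/(2√(2.7K_p)).
Setting ζ = 0.3755: √(2.7K_p) = 3.8/(2·0.3755) = 5.059, so K_p = 25.6/2.7 = 9.48.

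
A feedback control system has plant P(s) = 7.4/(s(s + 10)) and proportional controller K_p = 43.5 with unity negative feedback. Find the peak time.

T_p = 0.182 s

From 1 + K_pP(s) = 0: s² + 10s + 321.9 = 0 ⇒ ω_n = 17.94, ζ = 0.2787.
Damped frequency ω_d = ω_n√(1−ζ²) = 17.23 rad/s, so peak time T_p = π/ω_d = 0.182 s.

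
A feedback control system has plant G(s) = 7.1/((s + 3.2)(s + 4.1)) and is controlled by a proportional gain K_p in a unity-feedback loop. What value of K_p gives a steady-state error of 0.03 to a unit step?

K_p = 59.7

The loop is type 0, so e_ss(step) = 1/(1 + K_pos) with K_pos = K_p·G(0).
G(0) = 0.5412. Require 1/(1 + K_p·0.5412) = 0.03, so 1 + 0.5412·K_p = 33.33.
K_p = (33.33 − 1)/0.5412 = 59.7.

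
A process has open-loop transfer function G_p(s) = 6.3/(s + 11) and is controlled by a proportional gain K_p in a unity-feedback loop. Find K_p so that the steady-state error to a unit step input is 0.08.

K_p = 20.1

The loop is type 0, so e_ss(step) = 1/(1 + K_pos) with K_pos = K_p·G_p(0).
G_p(0) = 0.5727. Require 1/(1 + K_p·0.5727) = 0.08, so 1 + 0.5727·K_p = 12.5.
K_p = (12.5 − 1)/0.5727 = 20.1.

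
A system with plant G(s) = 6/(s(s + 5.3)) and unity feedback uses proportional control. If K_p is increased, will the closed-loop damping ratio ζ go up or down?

ζ = 5.3/(2√(6K_p)); increasing K_p raises the denominator, so ζ falls.

decrease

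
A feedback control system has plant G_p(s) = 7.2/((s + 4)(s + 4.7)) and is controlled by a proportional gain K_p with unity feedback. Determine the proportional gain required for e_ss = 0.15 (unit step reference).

K_p = 14.8

For a type-0 loop with proportional control, e_ss = 1/(1 + K_p·G_p(0)).
G_p(0) = 0.383. Require 1/(1 + K_p·0.383) = 0.15, so 1 + 0.383·K_p = 6.667.
K_p = (6.667 − 1)/0.383 = 14.8.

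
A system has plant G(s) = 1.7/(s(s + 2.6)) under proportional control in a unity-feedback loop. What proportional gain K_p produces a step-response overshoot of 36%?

From %OS = 100·exp(−πζ/√(1−ζ²)) = 36%, ζ = −ln(0.36)/√(π²+ln²(0.36)) = 0.3093.
Characteristic equation s² + 2.6s + 1.7K_p = 0 gives ζ = 2.6/(2√(1.7K_p)).
Setting ζ = 0.3093: √(1.7K_p) = 2.6/(2·0.3093) = 4.204, so K_p = 17.67/1.7 = 10.4.

K_p = 10.4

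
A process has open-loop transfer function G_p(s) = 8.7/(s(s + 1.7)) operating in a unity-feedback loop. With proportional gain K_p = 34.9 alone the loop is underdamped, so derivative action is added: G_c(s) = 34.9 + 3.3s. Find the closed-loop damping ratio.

Forward path: (34.9 + 3.3s)·8.7/(s(s+1.7)). The closed-loop characteristic equation is s² + (1.7 + 8.7·3.3)s + 8.7·34.9 = 0.
That is s² + 30.41s + 303.6 = 0, so ω_n = 17.42 rad/s and ζ = 30.41/(2·17.42) = 0.8726.

ζ = 0.873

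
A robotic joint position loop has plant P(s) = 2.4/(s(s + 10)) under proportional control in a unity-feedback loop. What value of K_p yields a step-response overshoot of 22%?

K_p = 55.3

From %OS = 100·exp(−πζ/√(1−ζ²)) = 22%, ζ = −ln(0.22)/√(π²+ln²(0.22)) = 0.4342.
Characteristic equation s² + 10s + 2.4K_p = 0 gives ζ = 10/(2√(2.4K_p)).
Setting ζ = 0.4342: √(2.4K_p) = 10/(2·0.4342) = 11.52, so K_p = 132.6/2.4 = 55.3.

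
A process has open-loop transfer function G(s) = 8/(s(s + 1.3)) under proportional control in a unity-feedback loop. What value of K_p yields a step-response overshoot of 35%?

From %OS = 100·exp(−πζ/√(1−ζ²)) = 35%, ζ = −ln(0.35)/√(π²+ln²(0.35)) = 0.3169.
Characteristic equation s² + 1.3s + 8K_p = 0 gives ζ = 1.3/(2√(8K_p)).
Setting ζ = 0.3169: √(8K_p) = 1.3/(2·0.3169) = 2.051, so K_p = 4.206/8 = 0.526.

K_p = 0.526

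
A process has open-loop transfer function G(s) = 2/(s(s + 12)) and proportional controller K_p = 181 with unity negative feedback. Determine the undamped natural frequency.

The closed-loop denominator is s(s+12) + 181·2 = s² + 12s + 362.
So ω_n² = 362 ⇒ ω_n = 19.03 rad/s, and ζ = 12/(2ω_n) = 0.315.

ω_n = 19 rad/s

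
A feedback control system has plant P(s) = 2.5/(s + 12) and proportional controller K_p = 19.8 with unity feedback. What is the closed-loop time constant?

Closed-loop transfer function: T(s) = K_p·P(s)/(1 + K_p·P(s)) = 49.5/(s + 12 + 49.5) = 49.5/(s + 61.5).
Time constant τ = 1/61.5 = 0.0163 s.

τ = 0.0163 s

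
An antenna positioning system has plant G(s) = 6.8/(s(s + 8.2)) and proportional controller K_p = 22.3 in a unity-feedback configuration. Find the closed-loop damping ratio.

With unity feedback the closed-loop characteristic equation is s² + 8.2s + 22.3·6.8 = s² + 8.2s + 151.6 = 0.
Matching s² + 2ζω_n s + ω_n²: ω_n = √151.6 = 12.31 rad/s and 2ζω_n = 8.2, so ζ = 8.2/(2·12.31) = 0.333.

ζ = 0.333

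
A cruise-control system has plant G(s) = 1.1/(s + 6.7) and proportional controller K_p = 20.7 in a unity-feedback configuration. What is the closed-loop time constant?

τ = 0.0339 s

Closed-loop transfer function: T(s) = K_p·G(s)/(1 + K_p·G(s)) = 22.77/(s + 6.7 + 22.77) = 22.77/(s + 29.47).
Time constant τ = 1/29.47 = 0.0339 s.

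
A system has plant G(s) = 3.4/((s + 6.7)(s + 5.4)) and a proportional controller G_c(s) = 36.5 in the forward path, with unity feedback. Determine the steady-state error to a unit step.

The loop is type 0. Static position error constant K_pos = G_c(0)·G(0) = 36.5·0.09397 = 3.43.
Steady-state error to a unit step: e_ss = 1/(1+K_pos) = 1/4.43 = 0.226.

0.226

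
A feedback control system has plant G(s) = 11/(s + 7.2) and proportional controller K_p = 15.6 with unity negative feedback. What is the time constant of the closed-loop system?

Closed-loop transfer function: T(s) = K_p·G(s)/(1 + K_p·G(s)) = 171.6/(s + 7.2 + 171.6) = 171.6/(s + 178.8).
Time constant τ = 1/178.8 = 0.00559 s.

τ = 0.00559 s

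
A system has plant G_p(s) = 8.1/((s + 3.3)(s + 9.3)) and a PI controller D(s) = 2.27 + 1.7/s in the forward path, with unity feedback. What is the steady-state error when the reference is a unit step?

0

The open loop D(s)G_p(s) has a pole at the origin (type 1), so the static position error constant is infinite and e_ss = 1/(1+∞) = 0.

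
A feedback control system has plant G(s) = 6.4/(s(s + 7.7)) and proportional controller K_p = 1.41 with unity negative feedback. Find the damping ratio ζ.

1 + K_p·G(s) = 0 gives s² + 7.7s + 9.024 = 0.
So ω_n² = 9.024 ⇒ ω_n = 3.004 rad/s, and ζ = 7.7/(2ω_n) = 1.28.

ζ = 1.28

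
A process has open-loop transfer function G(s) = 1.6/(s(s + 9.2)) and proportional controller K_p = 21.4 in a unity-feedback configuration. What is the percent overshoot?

1.84%

From 1 + K_pG(s) = 0: s² + 9.2s + 34.24 = 0 ⇒ ω_n = 5.851, ζ = 0.7861.
%OS = 100·exp(−πζ/√(1−ζ²)) = 100·exp(−π·0.7861/√0.382) = 1.84%.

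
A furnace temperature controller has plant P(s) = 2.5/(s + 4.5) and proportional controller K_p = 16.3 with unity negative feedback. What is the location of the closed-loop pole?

Closed-loop transfer function: T(s) = K_p·P(s)/(1 + K_p·P(s)) = 40.75/(s + 4.5 + 40.75) = 40.75/(s + 45.25).
The closed-loop pole is at s = −45.25.

s = -45.25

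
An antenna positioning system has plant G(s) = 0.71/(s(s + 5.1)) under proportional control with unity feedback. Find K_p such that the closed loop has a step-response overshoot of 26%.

From %OS = 100·exp(−πζ/√(1−ζ²)) = 26%, ζ = −ln(0.26)/√(π²+ln²(0.26)) = 0.3941.
Characteristic equation s² + 5.1s + 0.71K_p = 0 gives ζ = 5.1/(2√(0.71K_p)).
Setting ζ = 0.3941: √(0.71K_p) = 5.1/(2·0.3941) = 6.471, so K_p = 41.87/0.71 = 59.

K_p = 59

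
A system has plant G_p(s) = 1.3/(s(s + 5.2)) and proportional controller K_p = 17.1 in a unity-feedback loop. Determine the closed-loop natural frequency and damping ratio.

ω_n = 4.71 rad/s, ζ = 0.551

With unity feedback the closed-loop characteristic equation is s² + 5.2s + 17.1·1.3 = s² + 5.2s + 22.23 = 0.
Matching s² + 2ζω_n s + ω_n²: ω_n = √22.23 = 4.715 rad/s and 2ζω_n = 5.2, so ζ = 5.2/(2·4.715) = 0.551.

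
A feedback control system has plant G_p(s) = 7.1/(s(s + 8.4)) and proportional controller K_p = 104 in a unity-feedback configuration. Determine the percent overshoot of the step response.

61.2%

From 1 + K_pG_p(s) = 0: s² + 8.4s + 738.4 = 0 ⇒ ω_n = 27.17, ζ = 0.1546.
%OS = 100·exp(−πζ/√(1−ζ²)) = 100·exp(−π·0.1546/√0.9761) = 61.2%.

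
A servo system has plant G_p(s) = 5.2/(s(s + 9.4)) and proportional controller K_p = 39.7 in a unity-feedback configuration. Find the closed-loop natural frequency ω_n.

1 + K_p·G_p(s) = 0 gives s² + 9.4s + 206.4 = 0.
Matching s² + 2ζω_n s + ω_n²: ω_n = √206.4 = 14.37 rad/s and 2ζω_n = 9.4, so ζ = 9.4/(2·14.37) = 0.327.

ω_n = 14.4 rad/s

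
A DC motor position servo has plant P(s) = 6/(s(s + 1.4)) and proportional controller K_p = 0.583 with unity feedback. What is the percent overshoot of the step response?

From 1 + K_pP(s) = 0: s² + 1.4s + 3.498 = 0 ⇒ ω_n = 1.87, ζ = 0.3743.
%OS = 100·exp(−πζ/√(1−ζ²)) = 100·exp(−π·0.3743/√0.8599) = 28.1%.

28.1%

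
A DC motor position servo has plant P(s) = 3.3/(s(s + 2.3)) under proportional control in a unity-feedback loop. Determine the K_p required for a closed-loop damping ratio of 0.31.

K_p = 4.17

Closed-loop characteristic equation: s² + 2.3s + K_p·3.3 = 0.
So ω_n = √(3.3K_p) and 2ζω_n = 2.3, giving ζ = 2.3/(2√(3.3K_p)).
Setting ζ = 0.31: √(3.3K_p) = 2.3/(2·0.31) = 3.71, so K_p = 13.76/3.3 = 4.17.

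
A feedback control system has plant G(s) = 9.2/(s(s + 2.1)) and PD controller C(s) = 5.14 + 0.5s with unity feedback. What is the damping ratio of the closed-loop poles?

Forward path: (5.14 + 0.5s)·9.2/(s(s+2.1)). The closed-loop characteristic equation is s² + (2.1 + 9.2·0.5)s + 9.2·5.14 = 0.
That is s² + 6.7s + 47.29 = 0, so ω_n = 6.877 rad/s and ζ = 6.7/(2·6.877) = 0.4872.

ζ = 0.487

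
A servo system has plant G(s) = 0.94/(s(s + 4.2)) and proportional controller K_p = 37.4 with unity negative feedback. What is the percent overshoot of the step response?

30.4%

From 1 + K_pG(s) = 0: s² + 4.2s + 35.16 = 0 ⇒ ω_n = 5.929, ζ = 0.3542.
%OS = 100·exp(−πζ/√(1−ζ²)) = 100·exp(−π·0.3542/√0.8746) = 30.4%.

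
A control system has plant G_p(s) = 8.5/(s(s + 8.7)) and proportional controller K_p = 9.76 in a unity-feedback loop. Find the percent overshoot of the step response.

18.1%

From 1 + K_pG_p(s) = 0: s² + 8.7s + 82.96 = 0 ⇒ ω_n = 9.108, ζ = 0.4776.
%OS = 100·exp(−πζ/√(1−ζ²)) = 100·exp(−π·0.4776/√0.7719) = 18.1%.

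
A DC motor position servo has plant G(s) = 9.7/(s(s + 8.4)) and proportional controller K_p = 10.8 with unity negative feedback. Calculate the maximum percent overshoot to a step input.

24.3%

The closed-loop denominator s² + 8.4s + 104.8 gives ω_n = √104.8 = 10.24 and ζ = 8.4/(2ω_n) = 0.4103.
%OS = 100·exp(−πζ/√(1−ζ²)) = 100·exp(−π·0.4103/√0.8316) = 24.3%.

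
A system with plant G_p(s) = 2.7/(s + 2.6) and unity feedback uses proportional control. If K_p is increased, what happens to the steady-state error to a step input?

e_ss = 1/(1 + K_p·G_p(0)); a larger K_p raises the denominator, so e_ss decreases.

decrease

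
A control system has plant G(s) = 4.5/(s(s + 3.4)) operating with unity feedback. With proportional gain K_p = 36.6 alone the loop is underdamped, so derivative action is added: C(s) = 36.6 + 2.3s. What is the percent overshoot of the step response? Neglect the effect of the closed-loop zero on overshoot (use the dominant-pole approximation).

Forward path: (36.6 + 2.3s)·4.5/(s(s+3.4)). The closed-loop characteristic equation is s² + (3.4 + 4.5·2.3)s + 4.5·36.6 = 0.
That is s² + 13.75s + 164.7 = 0, so ω_n = 12.83 rad/s and ζ = 13.75/(2·12.83) = 0.5357.
%OS = 100·exp(−πζ/√(1−ζ²)) = 13.6%.

13.6%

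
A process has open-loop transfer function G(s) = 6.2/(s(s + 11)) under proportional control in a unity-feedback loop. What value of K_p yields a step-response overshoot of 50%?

K_p = 105

From %OS = 100·exp(−πζ/√(1−ζ²)) = 50%, ζ = −ln(0.5)/√(π²+ln²(0.5)) = 0.2155.
Characteristic equation s² + 11s + 6.2K_p = 0 gives ζ = 11/(2√(6.2K_p)).
Setting ζ = 0.2155: √(6.2K_p) = 11/(2·0.2155) = 25.53, so K_p = 651.7/6.2 = 105.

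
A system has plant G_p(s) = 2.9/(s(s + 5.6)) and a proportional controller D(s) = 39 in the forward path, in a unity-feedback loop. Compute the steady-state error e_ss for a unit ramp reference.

0.0495

The loop has one pole at the origin (type 1). Velocity error constant K_v = lim_{s→0} s·D(s)G_p(s) = 39·2.9/5.6 = 20.2.
Steady-state error to a unit ramp: e_ss = 1/K_v = 0.0495.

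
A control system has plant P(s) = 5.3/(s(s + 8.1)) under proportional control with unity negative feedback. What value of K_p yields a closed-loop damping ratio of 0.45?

Closed-loop characteristic equation: s² + 8.1s + K_p·5.3 = 0.
So ω_n = √(5.3K_p) and 2ζω_n = 8.1, giving ζ = 8.1/(2√(5.3K_p)).
Setting ζ = 0.45: √(5.3K_p) = 8.1/(2·0.45) = 9, so K_p = 81/5.3 = 15.3.

K_p = 15.3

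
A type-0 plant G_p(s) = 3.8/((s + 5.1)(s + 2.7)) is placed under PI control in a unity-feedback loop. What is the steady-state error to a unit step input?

0

The PI controller's integrator makes the forward path type 1, so e_ss to a step is zero.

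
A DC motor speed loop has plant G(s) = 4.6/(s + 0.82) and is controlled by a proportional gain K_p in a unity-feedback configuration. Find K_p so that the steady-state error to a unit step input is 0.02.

Steady-state error for a unit step on this type-0 loop is 1/(1 + K_p·G(0)).
G(0) = 5.61. Require 1/(1 + K_p·5.61) = 0.02, so 1 + 5.61·K_p = 50.
K_p = (50 − 1)/5.61 = 8.73.

K_p = 8.73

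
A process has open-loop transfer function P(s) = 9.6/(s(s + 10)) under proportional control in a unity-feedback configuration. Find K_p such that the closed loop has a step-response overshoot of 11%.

From %OS = 100·exp(−πζ/√(1−ζ²)) = 11%, ζ = −ln(0.11)/√(π²+ln²(0.11)) = 0.5749.
Characteristic equation s² + 10s + 9.6K_p = 0 gives ζ = 10/(2√(9.6K_p)).
Setting ζ = 0.5749: √(9.6K_p) = 10/(2·0.5749) = 8.697, so K_p = 75.64/9.6 = 7.88.

K_p = 7.88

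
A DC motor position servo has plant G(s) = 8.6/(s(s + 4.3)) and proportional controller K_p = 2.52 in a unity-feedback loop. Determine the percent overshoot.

The closed-loop denominator s² + 4.3s + 21.67 gives ω_n = √21.67 = 4.655 and ζ = 4.3/(2ω_n) = 0.4618.
%OS = 100·exp(−πζ/√(1−ζ²)) = 100·exp(−π·0.4618/√0.7867) = 19.5%.

19.5%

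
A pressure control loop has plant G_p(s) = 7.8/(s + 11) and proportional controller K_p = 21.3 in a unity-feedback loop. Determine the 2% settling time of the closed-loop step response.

T_s ≈ 0.0226 s

Closed-loop transfer function: T(s) = K_p·G_p(s)/(1 + K_p·G_p(s)) = 166.1/(s + 11 + 166.1) = 166.1/(s + 177.1).
Time constant τ = 1/177.1 = 0.005645 s, so the 2% settling time is about 4τ = 0.0226 s.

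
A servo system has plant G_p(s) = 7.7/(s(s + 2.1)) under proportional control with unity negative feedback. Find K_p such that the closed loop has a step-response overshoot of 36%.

K_p = 1.5

From %OS = 100·exp(−πζ/√(1−ζ²)) = 36%, ζ = −ln(0.36)/√(π²+ln²(0.36)) = 0.3093.
Characteristic equation s² + 2.1s + 7.7K_p = 0 gives ζ = 2.1/(2√(7.7K_p)).
Setting ζ = 0.3093: √(7.7K_p) = 2.1/(2·0.3093) = 3.395, so K_p = 11.53/7.7 = 1.5.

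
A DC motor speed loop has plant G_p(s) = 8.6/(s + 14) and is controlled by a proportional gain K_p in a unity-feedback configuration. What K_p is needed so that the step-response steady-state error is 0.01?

The loop is type 0, so e_ss(step) = 1/(1 + K_pos) with K_pos = K_p·G_p(0).
G_p(0) = 0.6143. Require 1/(1 + K_p·0.6143) = 0.01, so 1 + 0.6143·K_p = 100.
K_p = (100 − 1)/0.6143 = 161.

K_p = 161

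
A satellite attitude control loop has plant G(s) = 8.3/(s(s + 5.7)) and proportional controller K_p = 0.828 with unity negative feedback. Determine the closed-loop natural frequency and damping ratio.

ω_n = 2.62 rad/s, ζ = 1.09

The closed-loop denominator is s(s+5.7) + 0.828·8.3 = s² + 5.7s + 6.872.
Matching s² + 2ζω_n s + ω_n²: ω_n = √6.872 = 2.622 rad/s and 2ζω_n = 5.7, so ζ = 5.7/(2·2.622) = 1.09.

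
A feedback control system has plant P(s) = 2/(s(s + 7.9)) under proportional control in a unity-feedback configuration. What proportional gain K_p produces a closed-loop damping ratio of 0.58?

Closed-loop characteristic equation: s² + 7.9s + K_p·2 = 0.
So ω_n = √(2K_p) and 2ζω_n = 7.9, giving ζ = 7.9/(2√(2K_p)).
Setting ζ = 0.58: √(2K_p) = 7.9/(2·0.58) = 6.81, so K_p = 46.38/2 = 23.2.

K_p = 23.2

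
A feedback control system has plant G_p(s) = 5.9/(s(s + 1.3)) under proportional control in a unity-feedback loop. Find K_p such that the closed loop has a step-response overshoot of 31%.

K_p = 0.587

From %OS = 100·exp(−πζ/√(1−ζ²)) = 31%, ζ = −ln(0.31)/√(π²+ln²(0.31)) = 0.3493.
Characteristic equation s² + 1.3s + 5.9K_p = 0 gives ζ = 1.3/(2√(5.9K_p)).
Setting ζ = 0.3493: √(5.9K_p) = 1.3/(2·0.3493) = 1.861, so K_p = 3.463/5.9 = 0.587.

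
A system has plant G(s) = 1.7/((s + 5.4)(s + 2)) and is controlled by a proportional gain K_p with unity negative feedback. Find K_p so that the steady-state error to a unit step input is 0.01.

K_p = 629

The loop is type 0, so e_ss(step) = 1/(1 + K_pos) with K_pos = K_p·G(0).
G(0) = 0.1574. Require 1/(1 + K_p·0.1574) = 0.01, so 1 + 0.1574·K_p = 100.
K_p = (100 − 1)/0.1574 = 629.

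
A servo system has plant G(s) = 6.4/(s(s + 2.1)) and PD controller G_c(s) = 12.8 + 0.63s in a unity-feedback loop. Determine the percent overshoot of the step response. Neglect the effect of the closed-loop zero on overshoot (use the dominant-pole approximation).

Forward path: (12.8 + 0.63s)·6.4/(s(s+2.1)). The closed-loop characteristic equation is s² + (2.1 + 6.4·0.63)s + 6.4·12.8 = 0.
That is s² + 6.132s + 81.92 = 0, so ω_n = 9.051 rad/s and ζ = 6.132/(2·9.051) = 0.3387.
%OS = 100·exp(−πζ/√(1−ζ²)) = 32.3%.

32.3%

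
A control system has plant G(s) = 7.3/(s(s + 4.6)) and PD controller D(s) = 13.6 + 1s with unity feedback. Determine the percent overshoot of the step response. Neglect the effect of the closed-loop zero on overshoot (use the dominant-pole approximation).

9.64%

Forward path: (13.6 + 1s)·7.3/(s(s+4.6)). The closed-loop characteristic equation is s² + (4.6 + 7.3·1)s + 7.3·13.6 = 0.
That is s² + 11.9s + 99.28 = 0, so ω_n = 9.964 rad/s and ζ = 11.9/(2·9.964) = 0.5972.
%OS = 100·exp(−πζ/√(1−ζ²)) = 9.64%.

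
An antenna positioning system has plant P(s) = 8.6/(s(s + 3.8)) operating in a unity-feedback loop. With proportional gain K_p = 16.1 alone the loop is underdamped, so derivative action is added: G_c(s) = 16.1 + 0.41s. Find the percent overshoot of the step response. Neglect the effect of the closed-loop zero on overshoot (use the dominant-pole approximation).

Forward path: (16.1 + 0.41s)·8.6/(s(s+3.8)). The closed-loop characteristic equation is s² + (3.8 + 8.6·0.41)s + 8.6·16.1 = 0.
That is s² + 7.326s + 138.5 = 0, so ω_n = 11.77 rad/s and ζ = 7.326/(2·11.77) = 0.3113.
%OS = 100·exp(−πζ/√(1−ζ²)) = 35.7%.

35.7%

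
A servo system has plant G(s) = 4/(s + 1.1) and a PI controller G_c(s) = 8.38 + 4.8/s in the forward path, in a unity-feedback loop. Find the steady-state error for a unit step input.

0

The open loop G_c(s)G(s) has a pole at the origin (type 1), so the static position error constant is infinite and e_ss = 1/(1+∞) = 0.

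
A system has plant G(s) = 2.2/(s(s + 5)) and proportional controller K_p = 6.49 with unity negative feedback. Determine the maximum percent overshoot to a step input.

Closed-loop characteristic equation: s² + 5s + 14.28 = 0, so ω_n = 3.779 rad/s and ζ = 5/(2·3.779) = 0.6616.
%OS = 100·exp(−πζ/√(1−ζ²)) = 100·exp(−π·0.6616/√0.5623) = 6.25%.

6.25%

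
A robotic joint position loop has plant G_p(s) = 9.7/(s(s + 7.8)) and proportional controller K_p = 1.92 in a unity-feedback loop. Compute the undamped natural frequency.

ω_n = 4.32 rad/s

The closed-loop denominator is s(s+7.8) + 1.92·9.7 = s² + 7.8s + 18.62.
Matching s² + 2ζω_n s + ω_n²: ω_n = √18.62 = 4.316 rad/s and 2ζω_n = 7.8, so ζ = 7.8/(2·4.316) = 0.904.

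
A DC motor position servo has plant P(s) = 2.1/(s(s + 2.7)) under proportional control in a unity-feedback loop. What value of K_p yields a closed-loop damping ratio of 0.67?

K_p = 1.93

Closed-loop characteristic equation: s² + 2.7s + K_p·2.1 = 0.
So ω_n = √(2.1K_p) and 2ζω_n = 2.7, giving ζ = 2.7/(2√(2.1K_p)).
Setting ζ = 0.67: √(2.1K_p) = 2.7/(2·0.67) = 2.015, so K_p = 4.06/2.1 = 1.93.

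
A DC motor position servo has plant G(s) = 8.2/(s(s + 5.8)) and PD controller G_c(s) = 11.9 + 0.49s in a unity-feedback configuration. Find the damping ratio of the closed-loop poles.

Forward path: (11.9 + 0.49s)·8.2/(s(s+5.8)). The closed-loop characteristic equation is s² + (5.8 + 8.2·0.49)s + 8.2·11.9 = 0.
That is s² + 9.818s + 97.58 = 0, so ω_n = 9.878 rad/s and ζ = 9.818/(2·9.878) = 0.4969.

ζ = 0.497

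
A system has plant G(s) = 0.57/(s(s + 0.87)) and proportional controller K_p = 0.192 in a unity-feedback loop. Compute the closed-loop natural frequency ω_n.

ω_n = 0.331 rad/s

The closed-loop denominator is s(s+0.87) + 0.192·0.57 = s² + 0.87s + 0.1094.
So ω_n² = 0.1094 ⇒ ω_n = 0.3308 rad/s, and ζ = 0.87/(2ω_n) = 1.31.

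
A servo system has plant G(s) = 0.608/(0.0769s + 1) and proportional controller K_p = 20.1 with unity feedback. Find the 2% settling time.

T_s ≈ 0.0233 s

Closed loop: T(s) = K_p·G/(1+K_p·G) = 12.22/(0.0769s + 1 + 12.22), with pole at s = −(1 + 12.22)/0.0769 = −171.9.
τ = 1/171.9 = 0.005817 s, so 2% settling time ≈ 4τ = 0.0233 s.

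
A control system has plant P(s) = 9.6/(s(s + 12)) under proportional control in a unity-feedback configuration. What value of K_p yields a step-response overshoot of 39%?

From %OS = 100·exp(−πζ/√(1−ζ²)) = 39%, ζ = −ln(0.39)/√(π²+ln²(0.39)) = 0.2871.
Characteristic equation s² + 12s + 9.6K_p = 0 gives ζ = 12/(2√(9.6K_p)).
Setting ζ = 0.2871: √(9.6K_p) = 12/(2·0.2871) = 20.9, so K_p = 436.7/9.6 = 45.5.

K_p = 45.5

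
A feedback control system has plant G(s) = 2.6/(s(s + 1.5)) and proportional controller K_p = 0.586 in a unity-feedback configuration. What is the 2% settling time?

T_s ≈ 5.33 s

Closed-loop characteristic equation: s² + 1.5s + 1.524 = 0, so ω_n = 1.234 rad/s and ζ = 1.5/(2·1.234) = 0.6076.
2% settling time T_s ≈ 4/(ζω_n) = 4/0.75 = 5.33 s.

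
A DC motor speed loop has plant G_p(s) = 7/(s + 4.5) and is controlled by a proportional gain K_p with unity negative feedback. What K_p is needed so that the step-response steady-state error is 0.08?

K_p = 7.39

Steady-state error for a unit step on this type-0 loop is 1/(1 + K_p·G_p(0)).
G_p(0) = 1.556. Require 1/(1 + K_p·1.556) = 0.08, so 1 + 1.556·K_p = 12.5.
K_p = (12.5 − 1)/1.556 = 7.39.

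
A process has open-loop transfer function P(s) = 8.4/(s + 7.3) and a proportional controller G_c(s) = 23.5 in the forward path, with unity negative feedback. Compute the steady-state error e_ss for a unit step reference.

The loop is type 0. Static position error constant K_pos = G_c(0)·P(0) = 23.5·1.151 = 27.04.
Steady-state error to a unit step: e_ss = 1/(1+K_pos) = 1/28.04 = 0.0357.

0.0357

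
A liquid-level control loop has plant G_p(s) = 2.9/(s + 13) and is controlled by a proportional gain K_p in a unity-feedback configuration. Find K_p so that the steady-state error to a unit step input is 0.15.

K_p = 25.4

The loop is type 0, so e_ss(step) = 1/(1 + K_pos) with K_pos = K_p·G_p(0).
G_p(0) = 0.2231. Require 1/(1 + K_p·0.2231) = 0.15, so 1 + 0.2231·K_p = 6.667.
K_p = (6.667 − 1)/0.2231 = 25.4.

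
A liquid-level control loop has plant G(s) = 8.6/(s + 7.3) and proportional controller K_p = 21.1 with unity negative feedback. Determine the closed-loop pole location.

s = -188.8

Closed-loop transfer function: T(s) = K_p·G(s)/(1 + K_p·G(s)) = 181.5/(s + 7.3 + 181.5) = 181.5/(s + 188.8).
The closed-loop pole is at s = −188.8.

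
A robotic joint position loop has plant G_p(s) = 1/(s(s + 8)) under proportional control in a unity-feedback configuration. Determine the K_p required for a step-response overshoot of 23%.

From %OS = 100·exp(−πζ/√(1−ζ²)) = 23%, ζ = −ln(0.23)/√(π²+ln²(0.23)) = 0.4237.
Characteristic equation s² + 8s + 1K_p = 0 gives ζ = 8/(2√(1K_p)).
Setting ζ = 0.4237: √(1K_p) = 8/(2·0.4237) = 9.44, so K_p = 89.11/1 = 89.1.

K_p = 89.1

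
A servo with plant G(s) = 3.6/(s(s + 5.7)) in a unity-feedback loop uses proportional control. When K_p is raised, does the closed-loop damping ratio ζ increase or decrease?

ζ = 5.7/(2√(3.6K_p)); increasing K_p raises the denominator, so ζ falls.

decrease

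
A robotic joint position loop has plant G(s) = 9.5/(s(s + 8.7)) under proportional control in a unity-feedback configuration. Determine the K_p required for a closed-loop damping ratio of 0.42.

K_p = 11.3

Closed-loop characteristic equation: s² + 8.7s + K_p·9.5 = 0.
So ω_n = √(9.5K_p) and 2ζω_n = 8.7, giving ζ = 8.7/(2√(9.5K_p)).
Setting ζ = 0.42: √(9.5K_p) = 8.7/(2·0.42) = 10.36, so K_p = 107.3/9.5 = 11.3.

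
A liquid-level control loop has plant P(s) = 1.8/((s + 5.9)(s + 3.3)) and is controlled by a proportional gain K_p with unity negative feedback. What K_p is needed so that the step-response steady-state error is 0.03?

For a type-0 loop with proportional control, e_ss = 1/(1 + K_p·P(0)).
P(0) = 0.09245. Require 1/(1 + K_p·0.09245) = 0.03, so 1 + 0.09245·K_p = 33.33.
K_p = (33.33 − 1)/0.09245 = 350.

K_p = 350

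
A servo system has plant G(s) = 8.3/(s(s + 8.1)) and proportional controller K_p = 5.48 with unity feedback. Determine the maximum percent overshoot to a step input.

The closed-loop denominator s² + 8.1s + 45.48 gives ω_n = √45.48 = 6.744 and ζ = 8.1/(2ω_n) = 0.6005.
%OS = 100·exp(−πζ/√(1−ζ²)) = 100·exp(−π·0.6005/√0.6394) = 9.45%.

9.45%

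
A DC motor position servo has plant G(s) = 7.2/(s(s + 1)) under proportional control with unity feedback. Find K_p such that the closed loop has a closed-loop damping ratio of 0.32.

Closed-loop characteristic equation: s² + 1s + K_p·7.2 = 0.
So ω_n = √(7.2K_p) and 2ζω_n = 1, giving ζ = 1/(2√(7.2K_p)).
Setting ζ = 0.32: √(7.2K_p) = 1/(2·0.32) = 1.562, so K_p = 2.441/7.2 = 0.339.

K_p = 0.339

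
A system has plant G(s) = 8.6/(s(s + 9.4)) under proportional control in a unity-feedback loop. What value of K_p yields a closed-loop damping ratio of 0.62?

Closed-loop characteristic equation: s² + 9.4s + K_p·8.6 = 0.
So ω_n = √(8.6K_p) and 2ζω_n = 9.4, giving ζ = 9.4/(2√(8.6K_p)).
Setting ζ = 0.62: √(8.6K_p) = 9.4/(2·0.62) = 7.581, so K_p = 57.47/8.6 = 6.68.

K_p = 6.68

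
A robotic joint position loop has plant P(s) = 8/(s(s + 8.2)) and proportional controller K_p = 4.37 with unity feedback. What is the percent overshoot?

4.86%

From 1 + K_pP(s) = 0: s² + 8.2s + 34.96 = 0 ⇒ ω_n = 5.913, ζ = 0.6934.
%OS = 100·exp(−πζ/√(1−ζ²)) = 100·exp(−π·0.6934/√0.5192) = 4.86%.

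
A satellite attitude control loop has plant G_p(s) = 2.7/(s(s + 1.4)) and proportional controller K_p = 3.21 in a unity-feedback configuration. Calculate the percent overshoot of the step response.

46.3%

From 1 + K_pG_p(s) = 0: s² + 1.4s + 8.667 = 0 ⇒ ω_n = 2.944, ζ = 0.2378.
%OS = 100·exp(−πζ/√(1−ζ²)) = 100·exp(−π·0.2378/√0.9435) = 46.3%.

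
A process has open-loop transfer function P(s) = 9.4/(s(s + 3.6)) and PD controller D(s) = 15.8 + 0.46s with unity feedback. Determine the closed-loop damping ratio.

Forward path: (15.8 + 0.46s)·9.4/(s(s+3.6)). The closed-loop characteristic equation is s² + (3.6 + 9.4·0.46)s + 9.4·15.8 = 0.
That is s² + 7.924s + 148.5 = 0, so ω_n = 12.19 rad/s and ζ = 7.924/(2·12.19) = 0.3251.

ζ = 0.325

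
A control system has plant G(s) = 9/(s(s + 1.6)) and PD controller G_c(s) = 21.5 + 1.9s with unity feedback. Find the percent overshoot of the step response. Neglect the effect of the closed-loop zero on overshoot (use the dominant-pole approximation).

Forward path: (21.5 + 1.9s)·9/(s(s+1.6)). The closed-loop characteristic equation is s² + (1.6 + 9·1.9)s + 9·21.5 = 0.
That is s² + 18.7s + 193.5 = 0, so ω_n = 13.91 rad/s and ζ = 18.7/(2·13.91) = 0.6722.
%OS = 100·exp(−πζ/√(1−ζ²)) = 5.77%.

5.77%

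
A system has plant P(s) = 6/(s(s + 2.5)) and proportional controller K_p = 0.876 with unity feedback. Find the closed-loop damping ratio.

The closed-loop denominator is s(s+2.5) + 0.876·6 = s² + 2.5s + 5.256.
Matching s² + 2ζω_n s + ω_n²: ω_n = √5.256 = 2.293 rad/s and 2ζω_n = 2.5, so ζ = 2.5/(2·2.293) = 0.545.

ζ = 0.545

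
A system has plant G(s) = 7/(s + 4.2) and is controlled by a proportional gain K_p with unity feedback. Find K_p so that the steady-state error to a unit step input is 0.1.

For a type-0 loop with proportional control, e_ss = 1/(1 + K_p·G(0)).
G(0) = 1.667. Require 1/(1 + K_p·1.667) = 0.1, so 1 + 1.667·K_p = 10.
K_p = (10 − 1)/1.667 = 5.4.

K_p = 5.4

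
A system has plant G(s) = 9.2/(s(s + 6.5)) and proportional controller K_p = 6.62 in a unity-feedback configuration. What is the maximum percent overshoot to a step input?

The closed-loop denominator s² + 6.5s + 60.9 gives ω_n = √60.9 = 7.804 and ζ = 6.5/(2ω_n) = 0.4164.
%OS = 100·exp(−πζ/√(1−ζ²)) = 100·exp(−π·0.4164/√0.8266) = 23.7%.

23.7%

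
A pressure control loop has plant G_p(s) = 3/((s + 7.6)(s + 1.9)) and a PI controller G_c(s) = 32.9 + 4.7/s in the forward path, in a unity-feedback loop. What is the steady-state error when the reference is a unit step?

0

The open loop G_c(s)G_p(s) has a pole at the origin (type 1), so the static position error constant is infinite and e_ss = 1/(1+∞) = 0.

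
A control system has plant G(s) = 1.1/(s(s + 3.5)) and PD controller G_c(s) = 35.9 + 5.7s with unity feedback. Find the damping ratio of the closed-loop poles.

ζ = 0.777

Forward path: (35.9 + 5.7s)·1.1/(s(s+3.5)). The closed-loop characteristic equation is s² + (3.5 + 1.1·5.7)s + 1.1·35.9 = 0.
That is s² + 9.77s + 39.49 = 0, so ω_n = 6.284 rad/s and ζ = 9.77/(2·6.284) = 0.7774.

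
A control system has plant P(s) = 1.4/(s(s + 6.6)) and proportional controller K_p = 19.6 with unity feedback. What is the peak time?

T_p = 0.772 s

Closed-loop characteristic equation: s² + 6.6s + 27.44 = 0, so ω_n = 5.238 rad/s and ζ = 6.6/(2·5.238) = 0.63.
Damped frequency ω_d = ω_n√(1−ζ²) = 4.068 rad/s, so peak time T_p = π/ω_d = 0.772 s.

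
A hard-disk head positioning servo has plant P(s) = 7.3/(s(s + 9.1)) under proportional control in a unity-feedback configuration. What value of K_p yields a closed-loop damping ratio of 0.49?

Closed-loop characteristic equation: s² + 9.1s + K_p·7.3 = 0.
So ω_n = √(7.3K_p) and 2ζω_n = 9.1, giving ζ = 9.1/(2√(7.3K_p)).
Setting ζ = 0.49: √(7.3K_p) = 9.1/(2·0.49) = 9.286, so K_p = 86.22/7.3 = 11.8.

K_p = 11.8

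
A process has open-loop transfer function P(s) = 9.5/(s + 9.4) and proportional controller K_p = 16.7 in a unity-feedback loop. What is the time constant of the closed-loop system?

Closed-loop transfer function: T(s) = K_p·P(s)/(1 + K_p·P(s)) = 158.7/(s + 9.4 + 158.7) = 158.7/(s + 168.1).
Time constant τ = 1/168.1 = 0.00595 s.

τ = 0.00595 s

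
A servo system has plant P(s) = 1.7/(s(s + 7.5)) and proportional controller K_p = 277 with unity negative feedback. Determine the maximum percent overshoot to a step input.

The closed-loop denominator s² + 7.5s + 470.9 gives ω_n = √470.9 = 21.7 and ζ = 7.5/(2ω_n) = 0.1728.
%OS = 100·exp(−πζ/√(1−ζ²)) = 100·exp(−π·0.1728/√0.9701) = 57.6%.

57.6%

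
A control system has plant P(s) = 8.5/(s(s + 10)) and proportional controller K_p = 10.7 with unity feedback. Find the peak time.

T_p = 0.387 s

The closed-loop denominator s² + 10s + 90.95 gives ω_n = √90.95 = 9.537 and ζ = 10/(2ω_n) = 0.5243.
Damped frequency ω_d = ω_n√(1−ζ²) = 8.121 rad/s, so peak time T_p = π/ω_d = 0.387 s.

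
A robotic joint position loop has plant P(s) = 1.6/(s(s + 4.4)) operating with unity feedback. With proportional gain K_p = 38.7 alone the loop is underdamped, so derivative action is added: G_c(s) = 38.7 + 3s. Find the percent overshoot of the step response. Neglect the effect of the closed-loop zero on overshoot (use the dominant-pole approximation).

10.4%

Forward path: (38.7 + 3s)·1.6/(s(s+4.4)). The closed-loop characteristic equation is s² + (4.4 + 1.6·3)s + 1.6·38.7 = 0.
That is s² + 9.2s + 61.92 = 0, so ω_n = 7.869 rad/s and ζ = 9.2/(2·7.869) = 0.5846.
%OS = 100·exp(−πζ/√(1−ζ²)) = 10.4%.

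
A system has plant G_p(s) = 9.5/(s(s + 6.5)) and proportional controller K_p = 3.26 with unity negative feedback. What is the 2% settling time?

The closed-loop denominator s² + 6.5s + 30.97 gives ω_n = √30.97 = 5.565 and ζ = 6.5/(2ω_n) = 0.584.
2% settling time T_s ≈ 4/(ζω_n) = 4/3.25 = 1.23 s.

T_s ≈ 1.23 s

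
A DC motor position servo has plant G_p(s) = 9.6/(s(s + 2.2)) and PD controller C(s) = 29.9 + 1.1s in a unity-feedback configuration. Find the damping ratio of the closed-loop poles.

Forward path: (29.9 + 1.1s)·9.6/(s(s+2.2)). The closed-loop characteristic equation is s² + (2.2 + 9.6·1.1)s + 9.6·29.9 = 0.
That is s² + 12.76s + 287 = 0, so ω_n = 16.94 rad/s and ζ = 12.76/(2·16.94) = 0.3766.

ζ = 0.377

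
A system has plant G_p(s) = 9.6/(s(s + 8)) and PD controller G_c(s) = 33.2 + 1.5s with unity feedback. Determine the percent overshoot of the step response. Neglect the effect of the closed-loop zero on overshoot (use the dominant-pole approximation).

Forward path: (33.2 + 1.5s)·9.6/(s(s+8)). The closed-loop characteristic equation is s² + (8 + 9.6·1.5)s + 9.6·33.2 = 0.
That is s² + 22.4s + 318.7 = 0, so ω_n = 17.85 rad/s and ζ = 22.4/(2·17.85) = 0.6274.
%OS = 100·exp(−πζ/√(1−ζ²)) = 7.96%.

7.96%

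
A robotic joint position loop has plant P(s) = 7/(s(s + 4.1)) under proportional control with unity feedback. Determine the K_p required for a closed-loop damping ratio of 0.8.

Closed-loop characteristic equation: s² + 4.1s + K_p·7 = 0.
So ω_n = √(7K_p) and 2ζω_n = 4.1, giving ζ = 4.1/(2√(7K_p)).
Setting ζ = 0.8: √(7K_p) = 4.1/(2·0.8) = 2.562, so K_p = 6.566/7 = 0.938.

K_p = 0.938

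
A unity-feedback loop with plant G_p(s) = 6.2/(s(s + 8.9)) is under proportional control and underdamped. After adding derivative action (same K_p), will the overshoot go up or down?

decrease

The derivative term adds K·K_d to the s-coefficient of the characteristic equation, raising 2ζω_n while ω_n is unchanged; ζ increases, so overshoot decreases.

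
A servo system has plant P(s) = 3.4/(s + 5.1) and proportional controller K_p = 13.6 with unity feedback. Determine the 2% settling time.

Closed-loop transfer function: T(s) = K_p·P(s)/(1 + K_p·P(s)) = 46.24/(s + 5.1 + 46.24) = 46.24/(s + 51.34).
Time constant τ = 1/51.34 = 0.01948 s, so the 2% settling time is about 4τ = 0.0779 s.

T_s ≈ 0.0779 s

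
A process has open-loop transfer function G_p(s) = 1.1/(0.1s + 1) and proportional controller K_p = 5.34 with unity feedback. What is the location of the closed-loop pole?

Closed loop: T(s) = K_p·G_p/(1+K_p·G_p) = 5.874/(0.1s + 1 + 5.874), with pole at s = −(1 + 5.874)/0.1 = −68.74.

s = -68.74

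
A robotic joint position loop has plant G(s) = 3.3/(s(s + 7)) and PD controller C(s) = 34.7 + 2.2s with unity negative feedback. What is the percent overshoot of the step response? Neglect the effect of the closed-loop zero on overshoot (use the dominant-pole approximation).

6.04%

Forward path: (34.7 + 2.2s)·3.3/(s(s+7)). The closed-loop characteristic equation is s² + (7 + 3.3·2.2)s + 3.3·34.7 = 0.
That is s² + 14.26s + 114.5 = 0, so ω_n = 10.7 rad/s and ζ = 14.26/(2·10.7) = 0.6663.
%OS = 100·exp(−πζ/√(1−ζ²)) = 6.04%.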